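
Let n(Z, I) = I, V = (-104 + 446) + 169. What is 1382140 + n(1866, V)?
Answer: 1382651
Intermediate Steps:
V = 511 (V = 342 + 169 = 511)
1382140 + n(1866, V) = 1382140 + 511 = 1382651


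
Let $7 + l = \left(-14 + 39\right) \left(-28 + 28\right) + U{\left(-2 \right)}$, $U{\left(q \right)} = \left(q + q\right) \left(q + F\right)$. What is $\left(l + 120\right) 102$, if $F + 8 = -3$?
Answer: $16830$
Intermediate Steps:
$F = -11$ ($F = -8 - 3 = -11$)
$U{\left(q \right)} = 2 q \left(-11 + q\right)$ ($U{\left(q \right)} = \left(q + q\right) \left(q - 11\right) = 2 q \left(-11 + q\right)$)
$l = 45$ ($l = -7 + \left(\left(-14 + 39\right) \left(-28 + 28\right) + 2 \left(-2\right) \left(-11 - 2\right)\right) = -7 + \left(25 \cdot 0 + 2 \left(-2\right) \left(-13\right)\right) = -7 + \left(0 + 52\right) = -7 + 52 = 45$)
$\left(l + 120\right) 102 = \left(45 + 120\right) 102 = 165 \cdot 102 = 16830$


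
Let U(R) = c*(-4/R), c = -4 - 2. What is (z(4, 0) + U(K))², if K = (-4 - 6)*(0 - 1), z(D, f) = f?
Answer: 144/25 ≈ 5.7600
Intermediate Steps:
K = 10 (K = -10*(-1) = 10)
c = -6
U(R) = 24/R (U(R) = -(-24)/R = 24/R)
(z(4, 0) + U(K))² = (0 + 24/10)² = (0 + 24*(⅒))² = (0 + 12/5)² = (12/5)² = 144/25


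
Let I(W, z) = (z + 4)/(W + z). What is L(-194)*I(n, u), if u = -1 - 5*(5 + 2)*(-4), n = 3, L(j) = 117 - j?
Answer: 44473/142 ≈ 313.19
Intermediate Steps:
u = 139 (u = -1 - 5*7*(-4) = -1 - 35*(-4) = -1 + 140 = 139)
I(W, z) = (4 + z)/(W + z)
L(-194)*I(n, u) = (117 - 1*(-194))*((4 + 139)/(3 + 139)) = (117 + 194)*(143/142) = 311*((1/142)*143) = 311*(143/142) = 44473/142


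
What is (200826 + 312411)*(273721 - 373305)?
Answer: -51110193408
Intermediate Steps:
(200826 + 312411)*(273721 - 373305) = 513237*(-99584) = -51110193408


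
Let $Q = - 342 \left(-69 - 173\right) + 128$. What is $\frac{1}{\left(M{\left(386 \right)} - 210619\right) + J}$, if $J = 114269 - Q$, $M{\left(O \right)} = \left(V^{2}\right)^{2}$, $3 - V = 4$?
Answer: $- \frac{1}{179241} \approx -5.5791 \cdot 10^{-6}$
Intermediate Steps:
$V = -1$ ($V = 3 - 4 = -1$)
$M{\left(O \right)} = 1$ ($M{\left(O \right)} = \left(\left(-1\right)^{2}\right)^{2} = 1^{2} = 1$)
$Q = 82892$ ($Q = \left(-342\right) \left(-242\right) + 128 = 82764 + 128 = 82892$)
$J = 31377$ ($J = 114269 - 82892 = 31377$)
$\frac{1}{\left(M{\left(386 \right)} - 210619\right) + J} = \frac{1}{\left(1 - 210619\right) + 31377} = \frac{1}{-210618 + 31377} = \frac{1}{-179241} = - \frac{1}{179241}$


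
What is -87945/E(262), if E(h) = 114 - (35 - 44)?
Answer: -715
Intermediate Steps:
E(h) = 123 (E(h) = 114 - 1*(-9) = 114 + 9 = 123)
-87945/E(262) = -87945/123 = -87945*1/123 = -715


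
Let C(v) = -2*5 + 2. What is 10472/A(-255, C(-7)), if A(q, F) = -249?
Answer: -10472/249 ≈ -42.056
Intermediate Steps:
C(v) = -8 (C(v) = -10 + 2 = -8)
10472/A(-255, C(-7)) = 10472/(-249) = 10472*(-1/249) = -10472/249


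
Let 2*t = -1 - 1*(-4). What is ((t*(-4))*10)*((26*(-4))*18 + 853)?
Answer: 61140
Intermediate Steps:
t = 3/2 (t = (-1 - 1*(-4))/2 = (-1 + 4)/2 = (1/2)*3 = 3/2 ≈ 1.5000)
((t*(-4))*10)*((26*(-4))*18 + 853) = (((3/2)*(-4))*10)*((26*(-4))*18 + 853) = (-6*10)*(-104*18 + 853) = -60*(-1872 + 853) = -60*(-1019) = 61140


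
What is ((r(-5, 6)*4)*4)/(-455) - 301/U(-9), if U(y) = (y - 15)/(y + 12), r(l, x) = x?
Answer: 136187/3640 ≈ 37.414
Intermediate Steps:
U(y) = (-15 + y)/(12 + y)
((r(-5, 6)*4)*4)/(-455) - 301/U(-9) = ((6*4)*4)/(-455) - 301*(12 - 9)/(-15 - 9) = (24*4)*(-1/455) - 301/(-24/3) = 96*(-1/455) - 301/((⅓)*(-24)) = -96/455 - 301/(-8) = -96/455 - 301*(-⅛) = -96/455 + 301/8 = 136187/3640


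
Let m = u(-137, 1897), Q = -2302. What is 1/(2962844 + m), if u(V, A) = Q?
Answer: 1/2960542 ≈ 3.3778e-7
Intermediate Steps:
u(V, A) = -2302
m = -2302
1/(2962844 + m) = 1/(2962844 - 2302) = 1/2960542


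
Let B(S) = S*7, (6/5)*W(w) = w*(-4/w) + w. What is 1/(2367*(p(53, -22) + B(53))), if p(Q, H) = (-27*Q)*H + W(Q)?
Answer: 2/150985407 ≈ 1.3246e-8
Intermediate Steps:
W(w) = -10/3 + 5*w/6 (W(w) = 5*(w*(-4/w) + w)/6 = 5*(-4 + w)/6 = -10/3 + 5*w/6)
B(S) = 7*S
p(Q, H) = -10/3 + 5*Q/6 - 27*H*Q (p(Q, H) = (-27*Q)*H + (-10/3 + 5*Q/6) = -27*H*Q + (-10/3 + 5*Q/6) = -10/3 + 5*Q/6 - 27*H*Q)
1/(2367*(p(53, -22) + B(53))) = 1/(2367*((-10/3 + (⅚)*53 - 27*(-22)*53) + 7*53)) = 1/(2367*((-10/3 + 265/6 + 31482) + 371)) = 1/(2367*(189137/6 + 371)) = 1/(2367*(191363/6)) = (1/2367)*(6/191363) = 2/150985407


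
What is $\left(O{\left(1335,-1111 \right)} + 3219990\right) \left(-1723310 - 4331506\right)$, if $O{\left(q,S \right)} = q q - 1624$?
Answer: $-30277658396256$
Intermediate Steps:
$O{\left(q,S \right)} = -1624 + q^{2}$ ($O{\left(q,S \right)} = q^{2} - 1624 = -1624 + q^{2}$)
$\left(O{\left(1335,-1111 \right)} + 3219990\right) \left(-1723310 - 4331506\right) = \left(\left(-1624 + 1335^{2}\right) + 3219990\right) \left(-1723310 - 4331506\right) = \left(\left(-1624 + 1782225\right) + 3219990\right) \left(-6054816\right) = \left(1780601 + 3219990\right) \left(-6054816\right) = 5000591 \left(-6054816\right) = -30277658396256$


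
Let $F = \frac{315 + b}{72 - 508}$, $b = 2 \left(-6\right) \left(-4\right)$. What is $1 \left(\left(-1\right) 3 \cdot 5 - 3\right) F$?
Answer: $\frac{3267}{218} \approx 14.986$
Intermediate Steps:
$b = 48$ ($b = \left(-12\right) \left(-4\right) = 48$)
$F = - \frac{363}{436}$ ($F = \frac{315 + 48}{72 - 508} = \frac{363}{-436} = 363 \left(- \frac{1}{436}\right) = - \frac{363}{436} \approx -0.83257$)
$1 \left(\left(-1\right) 3 \cdot 5 - 3\right) F = 1 \left(\left(-1\right) 3 \cdot 5 - 3\right) \left(- \frac{363}{436}\right) = 1 \left(\left(-3\right) 5 - 3\right) \left(- \frac{363}{436}\right) = 1 \left(-15 - 3\right) \left(- \frac{363}{436}\right) = 1 \left(-18\right) \left(- \frac{363}{436}\right) = \left(-18\right) \left(- \frac{363}{436}\right) = \frac{3267}{218}$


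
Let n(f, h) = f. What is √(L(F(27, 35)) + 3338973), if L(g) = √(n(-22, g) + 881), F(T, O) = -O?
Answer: √(3338973 + √859) ≈ 1827.3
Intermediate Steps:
L(g) = √859 (L(g) = √(-22 + 881) = √859)
√(L(F(27, 35)) + 3338973) = √(√859 + 3338973) = √(3338973 + √859)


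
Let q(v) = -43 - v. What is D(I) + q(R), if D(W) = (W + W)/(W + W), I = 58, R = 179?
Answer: -221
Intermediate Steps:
D(W) = 1 (D(W) = (2*W)/((2*W)) = (2*W)*(1/(2*W)) = 1)
D(I) + q(R) = 1 + (-43 - 1*179) = 1 + (-43 - 179) = 1 - 222 = -221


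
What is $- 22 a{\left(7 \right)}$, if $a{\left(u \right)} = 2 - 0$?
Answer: $-44$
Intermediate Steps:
$a{\left(u \right)} = 2$ ($a{\left(u \right)} = 2 + 0 = 2$)
$- 22 a{\left(7 \right)} = \left(-22\right) 2 = -44$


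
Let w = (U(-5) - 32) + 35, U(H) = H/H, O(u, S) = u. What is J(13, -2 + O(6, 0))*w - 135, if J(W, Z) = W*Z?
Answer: 73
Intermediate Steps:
U(H) = 1
w = 4 (w = (1 - 32) + 35 = -31 + 35 = 4)
J(13, -2 + O(6, 0))*w - 135 = (13*(-2 + 6))*4 - 135 = (13*4)*4 - 135 = 52*4 - 135 = 208 - 135 = 73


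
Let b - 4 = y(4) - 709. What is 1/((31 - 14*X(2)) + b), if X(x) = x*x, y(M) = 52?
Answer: -1/678 ≈ -0.0014749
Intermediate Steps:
X(x) = x²
b = -653 (b = 4 + (52 - 709) = 4 - 657 = -653)
1/((31 - 14*X(2)) + b) = 1/((31 - 14*2²) - 653) = 1/((31 - 14*4) - 653) = 1/((31 - 56) - 653) = 1/(-25 - 653) = 1/(-678) = -1/678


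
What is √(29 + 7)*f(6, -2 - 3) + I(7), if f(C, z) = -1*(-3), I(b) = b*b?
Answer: 67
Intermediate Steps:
I(b) = b²
f(C, z) = 3
√(29 + 7)*f(6, -2 - 3) + I(7) = √(29 + 7)*3 + 7² = √36*3 + 49 = 6*3 + 49 = 18 + 49 = 67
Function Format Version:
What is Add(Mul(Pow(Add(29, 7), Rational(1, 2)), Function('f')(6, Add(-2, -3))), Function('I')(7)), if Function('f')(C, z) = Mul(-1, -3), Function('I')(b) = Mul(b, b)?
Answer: 67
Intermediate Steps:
Function('I')(b) = Pow(b, 2)
Function('f')(C, z) = 3
Add(Mul(Pow(Add(29, 7), Rational(1, 2)), Function('f')(6, Add(-2, -3))), Function('I')(7)) = Add(Mul(Pow(Add(29, 7), Rational(1, 2)), 3), Pow(7, 2)) = Add(Mul(Pow(36, Rational(1, 2)), 3), 49) = Add(Mul(6, 3), 49) = Add(18, 49) = 67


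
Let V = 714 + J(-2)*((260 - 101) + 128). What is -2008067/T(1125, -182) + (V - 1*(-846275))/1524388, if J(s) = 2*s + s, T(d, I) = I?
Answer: 1530613538295/138719308 ≈ 11034.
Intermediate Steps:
J(s) = 3*s
V = -1008 (V = 714 + (3*(-2))*((260 - 101) + 128) = 714 - 6*(159 + 128) = 714 - 6*287 = 714 - 1722 = -1008)
-2008067/T(1125, -182) + (V - 1*(-846275))/1524388 = -2008067/(-182) + (-1008 - 1*(-846275))/1524388 = -2008067*(-1/182) + (-1008 + 846275)*(1/1524388) = 2008067/182 + 845267*(1/1524388) = 2008067/182 + 845267/1524388 = 1530613538295/138719308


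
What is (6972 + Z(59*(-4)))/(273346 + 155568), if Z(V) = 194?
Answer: 3583/214457 ≈ 0.016707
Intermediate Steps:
(6972 + Z(59*(-4)))/(273346 + 155568) = (6972 + 194)/(273346 + 155568) = 7166/428914 = 7166*(1/428914) = 3583/214457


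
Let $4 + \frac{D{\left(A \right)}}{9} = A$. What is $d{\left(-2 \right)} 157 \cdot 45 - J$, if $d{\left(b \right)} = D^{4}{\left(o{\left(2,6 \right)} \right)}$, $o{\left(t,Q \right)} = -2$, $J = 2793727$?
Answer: $60071296913$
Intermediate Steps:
$D{\left(A \right)} = -36 + 9 A$
$d{\left(b \right)} = 8503056$ ($d{\left(b \right)} = \left(-36 + 9 \left(-2\right)\right)^{4} = \left(-36 - 18\right)^{4} = \left(-54\right)^{4} = 8503056$)
$d{\left(-2 \right)} 157 \cdot 45 - J = 8503056 \cdot 157 \cdot 45 - 2793727 = 1334979792 \cdot 45 - 2793727 = 60074090640 - 2793727 = 60071296913$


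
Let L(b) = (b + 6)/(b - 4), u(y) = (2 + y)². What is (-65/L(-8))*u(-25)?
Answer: -206310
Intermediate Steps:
L(b) = (6 + b)/(-4 + b)
(-65/L(-8))*u(-25) = (-65*(-4 - 8)/(6 - 8))*(2 - 25)² = -65/(-2/(-12))*(-23)² = -65/((-1/12*(-2)))*529 = -65/⅙*529 = -65*6*529 = -390*529 = -206310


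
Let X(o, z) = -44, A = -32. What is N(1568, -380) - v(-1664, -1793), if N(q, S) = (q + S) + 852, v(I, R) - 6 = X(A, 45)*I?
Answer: -71182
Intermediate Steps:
v(I, R) = 6 - 44*I
N(q, S) = 852 + S + q (N(q, S) = (S + q) + 852 = 852 + S + q)
N(1568, -380) - v(-1664, -1793) = (852 - 380 + 1568) - (6 - 44*(-1664)) = 2040 - (6 + 73216) = 2040 - 1*73222 = 2040 - 73222 = -71182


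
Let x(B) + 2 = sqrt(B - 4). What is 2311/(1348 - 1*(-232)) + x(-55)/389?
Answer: 895819/614620 + I*sqrt(59)/389 ≈ 1.4575 + 0.019746*I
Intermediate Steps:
x(B) = -2 + sqrt(-4 + B) (x(B) = -2 + sqrt(B - 4) = -2 + sqrt(-4 + B))
2311/(1348 - 1*(-232)) + x(-55)/389 = 2311/(1348 - 1*(-232)) + (-2 + sqrt(-4 - 55))/389 = 2311/(1348 + 232) + (-2 + sqrt(-59))*(1/389) = 2311/1580 + (-2 + I*sqrt(59))*(1/389) = 2311*(1/1580) + (-2/389 + I*sqrt(59)/389) = 2311/1580 + (-2/389 + I*sqrt(59)/389) = 895819/614620 + I*sqrt(59)/389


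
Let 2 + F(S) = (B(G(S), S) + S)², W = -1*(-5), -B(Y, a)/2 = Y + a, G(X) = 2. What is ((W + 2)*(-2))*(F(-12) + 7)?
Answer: -966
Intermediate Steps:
B(Y, a) = -2*Y - 2*a (B(Y, a) = -2*(Y + a) = -2*Y - 2*a)
W = 5
F(S) = -2 + (-4 - S)² (F(S) = -2 + ((-2*2 - 2*S) + S)² = -2 + ((-4 - 2*S) + S)² = -2 + (-4 - S)²)
((W + 2)*(-2))*(F(-12) + 7) = ((5 + 2)*(-2))*((-2 + (4 - 12)²) + 7) = (7*(-2))*((-2 + (-8)²) + 7) = -14*((-2 + 64) + 7) = -14*(62 + 7) = -14*69 = -966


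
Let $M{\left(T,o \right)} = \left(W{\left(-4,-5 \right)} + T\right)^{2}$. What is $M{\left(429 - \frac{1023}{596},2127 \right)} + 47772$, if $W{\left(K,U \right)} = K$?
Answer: $\frac{80613063481}{355216} \approx 2.2694 \cdot 10^{5}$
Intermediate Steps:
$M{\left(T,o \right)} = \left(-4 + T\right)^{2}$
$M{\left(429 - \frac{1023}{596},2127 \right)} + 47772 = \left(-4 + \left(429 - \frac{1023}{596}\right)\right)^{2} + 47772 = \left(-4 + \frac{254661}{596}\right)^{2} + 47772 = \left(\frac{252277}{596}\right)^{2} + 47772 = \frac{63643684729}{355216} + 47772 = \frac{80613063481}{355216}$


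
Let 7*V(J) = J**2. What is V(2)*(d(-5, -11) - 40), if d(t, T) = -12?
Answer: -208/7 ≈ -29.714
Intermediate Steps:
V(J) = J**2/7
V(2)*(d(-5, -11) - 40) = ((1/7)*2**2)*(-12 - 40) = ((1/7)*4)*(-52) = (4/7)*(-52) = -208/7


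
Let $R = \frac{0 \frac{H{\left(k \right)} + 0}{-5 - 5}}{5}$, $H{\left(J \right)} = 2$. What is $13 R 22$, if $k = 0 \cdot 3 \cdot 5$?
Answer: $0$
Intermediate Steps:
$k = 0$ ($k = 0 \cdot 5 = 0$)
$R = 0$ ($R = \frac{0 \frac{2 + 0}{-5 - 5}}{5} = 0 \frac{2}{-10} \cdot \frac{1}{5} = 0 \cdot 2 \left(- \frac{1}{10}\right) \frac{1}{5} = 0 \left(- \frac{1}{5}\right) \frac{1}{5} = 0 \cdot \frac{1}{5} = 0$)
$13 R 22 = 13 \cdot 0 \cdot 22 = 0 \cdot 22 = 0$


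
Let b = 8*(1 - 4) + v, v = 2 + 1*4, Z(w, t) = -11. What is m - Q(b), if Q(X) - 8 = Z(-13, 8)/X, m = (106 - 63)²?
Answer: 33127/18 ≈ 1840.4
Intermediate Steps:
m = 1849 (m = 43² = 1849)
v = 6 (v = 2 + 4 = 6)
b = -18 (b = 8*(1 - 4) + 6 = 8*(-3) + 6 = -24 + 6 = -18)
Q(X) = 8 - 11/X
m - Q(b) = 1849 - (8 - 11/(-18)) = 1849 - (8 - 11*(-1/18)) = 1849 - (8 + 11/18) = 1849 - 1*155/18 = 1849 - 155/18 = 33127/18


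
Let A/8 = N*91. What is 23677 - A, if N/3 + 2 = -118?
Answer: 285757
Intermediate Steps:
N = -360 (N = -6 + 3*(-118) = -6 - 354 = -360)
A = -262080 (A = 8*(-360*91) = 8*(-32760) = -262080)
23677 - A = 23677 - 1*(-262080) = 23677 + 262080 = 285757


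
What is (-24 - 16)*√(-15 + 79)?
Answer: -320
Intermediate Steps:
(-24 - 16)*√(-15 + 79) = -40*√64 = -40*8 = -320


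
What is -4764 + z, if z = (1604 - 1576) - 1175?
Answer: -5911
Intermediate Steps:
z = -1147 (z = 28 - 1175 = -1147)
-4764 + z = -4764 - 1147 = -5911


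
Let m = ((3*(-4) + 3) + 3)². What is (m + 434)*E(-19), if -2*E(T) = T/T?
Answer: -235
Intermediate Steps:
E(T) = -½ (E(T) = -T/(2*T) = -½*1 = -½)
m = 36 (m = ((-12 + 3) + 3)² = (-9 + 3)² = (-6)² = 36)
(m + 434)*E(-19) = (36 + 434)*(-½) = 470*(-½) = -235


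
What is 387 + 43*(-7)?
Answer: 86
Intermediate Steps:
387 + 43*(-7) = 387 - 301 = 86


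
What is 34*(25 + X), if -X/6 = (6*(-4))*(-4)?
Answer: -18734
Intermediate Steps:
X = -576 (X = -6*6*(-4)*(-4) = -(-144)*(-4) = -6*96 = -576)
34*(25 + X) = 34*(25 - 576) = 34*(-551) = -18734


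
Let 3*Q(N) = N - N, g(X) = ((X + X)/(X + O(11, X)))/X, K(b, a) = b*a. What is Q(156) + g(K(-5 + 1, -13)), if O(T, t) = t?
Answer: 1/52 ≈ 0.019231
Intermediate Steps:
K(b, a) = a*b
g(X) = 1/X (g(X) = ((X + X)/(X + X))/X = ((2*X)/((2*X)))/X = ((2*X)*(1/(2*X)))/X = 1/X)
Q(N) = 0 (Q(N) = (N - N)/3 = (⅓)*0 = 0)
Q(156) + g(K(-5 + 1, -13)) = 0 + 1/(-13*(-5 + 1)) = 0 + 1/(-13*(-4)) = 0 + 1/52 = 1/52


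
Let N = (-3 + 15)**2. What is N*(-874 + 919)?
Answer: 6480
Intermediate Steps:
N = 144 (N = 12**2 = 144)
N*(-874 + 919) = 144*(-874 + 919) = 144*45 = 6480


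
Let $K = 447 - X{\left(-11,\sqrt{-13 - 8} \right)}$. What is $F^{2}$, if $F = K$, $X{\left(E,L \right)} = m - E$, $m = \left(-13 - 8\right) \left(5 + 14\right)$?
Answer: $697225$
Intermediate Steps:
$m = -399$ ($m = \left(-21\right) 19 = -399$)
$X{\left(E,L \right)} = -399 - E$
$K = 835$ ($K = 447 - \left(-399 - -11\right) = 447 - \left(-399 + 11\right) = 447 - -388 = 447 + 388 = 835$)
$F = 835$
$F^{2} = 835^{2} = 697225$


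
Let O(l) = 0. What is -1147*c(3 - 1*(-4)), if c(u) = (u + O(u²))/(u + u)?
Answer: -1147/2 ≈ -573.50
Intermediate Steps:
c(u) = ½ (c(u) = (u + 0)/(u + u) = u/((2*u)) = u*(1/(2*u)) = ½)
-1147*c(3 - 1*(-4)) = -1147*½ = -1147/2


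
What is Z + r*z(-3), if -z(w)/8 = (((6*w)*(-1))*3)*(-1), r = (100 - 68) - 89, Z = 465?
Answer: -24159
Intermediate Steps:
r = -57 (r = 32 - 89 = -57)
z(w) = -144*w (z(w) = -8*((6*w)*(-1))*3*(-1) = -8*-6*w*3*(-1) = -8*(-18*w)*(-1) = -144*w)
Z + r*z(-3) = 465 - (-8208)*(-3) = 465 - 57*432 = 465 - 24624 = -24159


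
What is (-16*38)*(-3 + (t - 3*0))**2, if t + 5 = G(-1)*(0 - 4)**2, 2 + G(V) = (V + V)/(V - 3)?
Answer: -622592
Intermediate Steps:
G(V) = -2 + 2*V/(-3 + V) (G(V) = -2 + (V + V)/(V - 3) = -2 + (2*V)/(-3 + V) = -2 + 2*V/(-3 + V))
t = -29 (t = -5 + (6/(-3 - 1))*(0 - 4)**2 = -5 + (6/(-4))*(-4)**2 = -5 + (6*(-1/4))*16 = -5 - 3/2*16 = -5 - 24 = -29)
(-16*38)*(-3 + (t - 3*0))**2 = (-16*38)*(-3 + (-29 - 3*0))**2 = -608*(-3 + (-29 + 0))**2 = -608*(-3 - 29)**2 = -608*(-32)**2 = -608*1024 = -622592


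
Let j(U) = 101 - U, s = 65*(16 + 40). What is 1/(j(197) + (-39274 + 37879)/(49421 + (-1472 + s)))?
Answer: -51589/4953939 ≈ -0.010414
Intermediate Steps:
s = 3640 (s = 65*56 = 3640)
1/(j(197) + (-39274 + 37879)/(49421 + (-1472 + s))) = 1/((101 - 1*197) + (-39274 + 37879)/(49421 + (-1472 + 3640))) = 1/((101 - 197) - 1395/(49421 + 2168)) = 1/(-96 - 1395/51589) = 1/(-4953939/51589) = -51589/4953939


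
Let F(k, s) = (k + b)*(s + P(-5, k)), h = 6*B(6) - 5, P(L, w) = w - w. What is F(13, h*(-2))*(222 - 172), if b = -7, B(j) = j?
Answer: -18600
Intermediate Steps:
P(L, w) = 0
h = 31 (h = 6*6 - 5 = 36 - 5 = 31)
F(k, s) = s*(-7 + k) (F(k, s) = (k - 7)*(s + 0) = (-7 + k)*s = s*(-7 + k))
F(13, h*(-2))*(222 - 172) = ((31*(-2))*(-7 + 13))*(222 - 172) = -62*6*50 = -372*50 = -18600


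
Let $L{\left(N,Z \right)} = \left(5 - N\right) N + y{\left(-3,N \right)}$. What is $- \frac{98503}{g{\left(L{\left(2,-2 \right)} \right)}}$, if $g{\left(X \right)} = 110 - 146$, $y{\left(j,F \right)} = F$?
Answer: $\frac{98503}{36} \approx 2736.2$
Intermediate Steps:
$L{\left(N,Z \right)} = N + N \left(5 - N\right)$ ($L{\left(N,Z \right)} = \left(5 - N\right) N + N = N \left(5 - N\right) + N = N + N \left(5 - N\right)$)
$g{\left(X \right)} = -36$ ($g{\left(X \right)} = 110 - 146 = -36$)
$- \frac{98503}{g{\left(L{\left(2,-2 \right)} \right)}} = - \frac{98503}{-36} = \left(-98503\right) \left(- \frac{1}{36}\right) = \frac{98503}{36}$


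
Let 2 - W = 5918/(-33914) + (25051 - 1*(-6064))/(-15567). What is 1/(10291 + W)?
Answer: 263969619/2717612968175 ≈ 9.7133e-5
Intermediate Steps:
W = 1101619046/263969619 (W = 2 - (5918/(-33914) + (25051 - 1*(-6064))/(-15567)) = 2 - (5918*(-1/33914) + (25051 + 6064)*(-1/15567)) = 2 - (-2959/16957 + 31115*(-1/15567)) = 2 - (-2959/16957 - 31115/15567) = 2 - 1*(-573679808/263969619) = 2 + 573679808/263969619 = 1101619046/263969619 ≈ 4.1733)
1/(10291 + W) = 1/(10291 + 1101619046/263969619) = 1/(2717612968175/263969619) = 263969619/2717612968175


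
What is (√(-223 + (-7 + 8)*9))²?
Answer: -214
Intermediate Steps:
(√(-223 + (-7 + 8)*9))² = (√(-223 + 1*9))² = (√(-223 + 9))² = (√(-214))² = (I*√214)² = -214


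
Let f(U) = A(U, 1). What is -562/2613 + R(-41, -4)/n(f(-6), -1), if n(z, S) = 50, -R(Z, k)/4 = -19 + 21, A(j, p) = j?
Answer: -24502/65325 ≈ -0.37508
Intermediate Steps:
f(U) = U
R(Z, k) = -8 (R(Z, k) = -4*(-19 + 21) = -4*2 = -8)
-562/2613 + R(-41, -4)/n(f(-6), -1) = -562/2613 - 8/50 = -562*1/2613 - 8*1/50 = -562/2613 - 4/25 = -24502/65325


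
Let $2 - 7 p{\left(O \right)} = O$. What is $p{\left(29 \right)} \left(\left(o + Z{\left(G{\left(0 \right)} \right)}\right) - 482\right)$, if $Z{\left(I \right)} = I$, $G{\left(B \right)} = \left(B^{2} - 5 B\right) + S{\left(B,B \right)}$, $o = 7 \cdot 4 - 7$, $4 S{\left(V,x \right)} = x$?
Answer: $\frac{12447}{7} \approx 1778.1$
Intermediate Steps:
$S{\left(V,x \right)} = \frac{x}{4}$
$p{\left(O \right)} = \frac{2}{7} - \frac{O}{7}$
$o = 21$ ($o = 28 - 7 = 21$)
$G{\left(B \right)} = B^{2} - \frac{19 B}{4}$ ($G{\left(B \right)} = \left(B^{2} - 5 B\right) + \frac{B}{4} = B^{2} - \frac{19 B}{4}$)
$p{\left(29 \right)} \left(\left(o + Z{\left(G{\left(0 \right)} \right)}\right) - 482\right) = \left(\frac{2}{7} - \frac{29}{7}\right) \left(\left(21 + \frac{1}{4} \cdot 0 \left(-19 + 4 \cdot 0\right)\right) - 482\right) = \left(\frac{2}{7} - \frac{29}{7}\right) \left(\left(21 + \frac{1}{4} \cdot 0 \left(-19 + 0\right)\right) - 482\right) = - \frac{27 \left(\left(21 + \frac{1}{4} \cdot 0 \left(-19\right)\right) - 482\right)}{7} = - \frac{27 \left(\left(21 + 0\right) - 482\right)}{7} = - \frac{27 \left(21 - 482\right)}{7} = \left(- \frac{27}{7}\right) \left(-461\right) = \frac{12447}{7}$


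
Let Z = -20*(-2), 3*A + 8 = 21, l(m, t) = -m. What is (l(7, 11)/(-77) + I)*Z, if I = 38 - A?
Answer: 44560/33 ≈ 1350.3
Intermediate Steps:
A = 13/3 (A = -8/3 + (1/3)*21 = -8/3 + 7 = 13/3 ≈ 4.3333)
Z = 40
I = 101/3 (I = 38 - 1*13/3 = 38 - 13/3 = 101/3 ≈ 33.667)
(l(7, 11)/(-77) + I)*Z = (-1*7/(-77) + 101/3)*40 = (-7*(-1/77) + 101/3)*40 = (1/11 + 101/3)*40 = (1114/33)*40 = 44560/33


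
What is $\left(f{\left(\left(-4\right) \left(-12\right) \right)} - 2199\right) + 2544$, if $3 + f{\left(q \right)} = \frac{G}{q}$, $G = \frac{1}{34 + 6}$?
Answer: $\frac{656641}{1920} \approx 342.0$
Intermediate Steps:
$G = \frac{1}{40} \approx 0.025$
$f{\left(q \right)} = -3 + \frac{1}{40 q}$
$\left(f{\left(\left(-4\right) \left(-12\right) \right)} - 2199\right) + 2544 = \left(\left(-3 + \frac{1}{40 \left(\left(-4\right) \left(-12\right)\right)}\right) - 2199\right) + 2544 = \left(\left(-3 + \frac{1}{40 \cdot 48}\right) - 2199\right) + 2544 = \left(\left(-3 + \frac{1}{40} \cdot \frac{1}{48}\right) - 2199\right) + 2544 = \left(\left(-3 + \frac{1}{1920}\right) - 2199\right) + 2544 = \left(- \frac{5759}{1920} - 2199\right) + 2544 = - \frac{4227839}{1920} + 2544 = \frac{656641}{1920}$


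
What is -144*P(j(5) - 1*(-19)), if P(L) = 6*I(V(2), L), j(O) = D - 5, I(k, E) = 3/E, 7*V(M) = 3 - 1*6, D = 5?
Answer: -2592/19 ≈ -136.42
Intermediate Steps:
V(M) = -3/7 (V(M) = (3 - 1*6)/7 = (3 - 6)/7 = (1/7)*(-3) = -3/7)
j(O) = 0 (j(O) = 5 - 5 = 0)
P(L) = 18/L (P(L) = 6*(3/L) = 18/L)
-144*P(j(5) - 1*(-19)) = -2592/(0 - 1*(-19)) = -2592/(0 + 19) = -2592/19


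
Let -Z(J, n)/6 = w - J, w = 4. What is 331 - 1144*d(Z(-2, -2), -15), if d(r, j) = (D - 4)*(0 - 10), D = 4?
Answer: 331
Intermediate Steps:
Z(J, n) = -24 + 6*J (Z(J, n) = -6*(4 - J) = -24 + 6*J)
d(r, j) = 0 (d(r, j) = (4 - 4)*(0 - 10) = 0*(-10) = 0)
331 - 1144*d(Z(-2, -2), -15) = 331 - 1144*0 = 331 + 0 = 331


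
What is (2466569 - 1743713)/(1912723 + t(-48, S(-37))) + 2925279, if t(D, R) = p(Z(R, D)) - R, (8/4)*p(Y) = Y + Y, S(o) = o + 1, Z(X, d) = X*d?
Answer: 5600409339729/1914487 ≈ 2.9253e+6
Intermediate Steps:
S(o) = 1 + o
p(Y) = Y (p(Y) = (Y + Y)/2 = (2*Y)/2 = Y)
t(D, R) = -R + D*R (t(D, R) = R*D - R = D*R - R = -R + D*R)
(2466569 - 1743713)/(1912723 + t(-48, S(-37))) + 2925279 = (2466569 - 1743713)/(1912723 + (1 - 37)*(-1 - 48)) + 2925279 = 722856/(1912723 - 36*(-49)) + 2925279 = 722856/(1912723 + 1764) + 2925279 = 722856/1914487 + 2925279 = 5600409339729/1914487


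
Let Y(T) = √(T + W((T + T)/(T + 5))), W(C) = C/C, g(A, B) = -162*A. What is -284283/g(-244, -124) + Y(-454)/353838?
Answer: -10529/1464 + I*√453/353838 ≈ -7.1919 + 6.0151e-5*I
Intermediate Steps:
W(C) = 1
Y(T) = √(1 + T) (Y(T) = √(T + 1) = √(1 + T))
-284283/g(-244, -124) + Y(-454)/353838 = -284283/((-162*(-244))) + √(1 - 454)/353838 = -284283/39528 + √(-453)*(1/353838) = -284283*1/39528 + (I*√453)*(1/353838) = -10529/1464 + I*√453/353838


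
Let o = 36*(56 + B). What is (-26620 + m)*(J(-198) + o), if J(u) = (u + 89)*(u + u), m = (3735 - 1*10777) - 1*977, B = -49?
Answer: -1503886824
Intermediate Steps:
m = -8019 (m = (3735 - 10777) - 977 = -7042 - 977 = -8019)
o = 252 (o = 36*(56 - 49) = 36*7 = 252)
J(u) = 2*u*(89 + u) (J(u) = (89 + u)*(2*u) = 2*u*(89 + u))
(-26620 + m)*(J(-198) + o) = (-26620 - 8019)*(2*(-198)*(89 - 198) + 252) = -34639*(2*(-198)*(-109) + 252) = -34639*(43164 + 252) = -34639*43416 = -1503886824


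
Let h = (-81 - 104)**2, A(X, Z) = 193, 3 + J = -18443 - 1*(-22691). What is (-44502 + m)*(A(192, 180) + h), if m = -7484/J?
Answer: -6502196038132/4245 ≈ -1.5317e+9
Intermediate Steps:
J = 4245 (J = -3 + (-18443 - 1*(-22691)) = -3 + (-18443 + 22691) = -3 + 4248 = 4245)
h = 34225 (h = (-185)**2 = 34225)
m = -7484/4245 ≈ -1.7630
(-44502 + m)*(A(192, 180) + h) = (-44502 - 7484/4245)*(193 + 34225) = -188918474/4245*34418 = -6502196038132/4245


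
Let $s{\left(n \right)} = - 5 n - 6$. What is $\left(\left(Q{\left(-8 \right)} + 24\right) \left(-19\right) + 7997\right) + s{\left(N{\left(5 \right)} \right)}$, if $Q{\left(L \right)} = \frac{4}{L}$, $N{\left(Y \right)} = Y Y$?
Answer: $\frac{14839}{2} \approx 7419.5$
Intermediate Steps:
$N{\left(Y \right)} = Y^{2}$
$s{\left(n \right)} = -6 - 5 n$
$\left(\left(Q{\left(-8 \right)} + 24\right) \left(-19\right) + 7997\right) + s{\left(N{\left(5 \right)} \right)} = \left(\left(\frac{4}{-8} + 24\right) \left(-19\right) + 7997\right) - \left(6 + 5 \cdot 5^{2}\right) = \left(\left(4 \left(- \frac{1}{8}\right) + 24\right) \left(-19\right) + 7997\right) - 131 = \left(\left(- \frac{1}{2} + 24\right) \left(-19\right) + 7997\right) - 131 = \left(\frac{47}{2} \left(-19\right) + 7997\right) - 131 = \left(- \frac{893}{2} + 7997\right) - 131 = \frac{15101}{2} - 131 = \frac{14839}{2}$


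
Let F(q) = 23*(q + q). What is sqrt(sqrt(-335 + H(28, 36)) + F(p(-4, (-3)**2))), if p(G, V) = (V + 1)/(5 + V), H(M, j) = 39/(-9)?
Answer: sqrt(14490 + 147*I*sqrt(3054))/21 ≈ 5.9383 + 1.551*I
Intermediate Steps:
H(M, j) = -13/3 (H(M, j) = 39*(-1/9) = -13/3)
p(G, V) = (1 + V)/(5 + V)
F(q) = 46*q (F(q) = 23*(2*q) = 46*q)
sqrt(sqrt(-335 + H(28, 36)) + F(p(-4, (-3)**2))) = sqrt(sqrt(-335 - 13/3) + 46*((1 + (-3)**2)/(5 + (-3)**2))) = sqrt(sqrt(-1018/3) + 46*((1 + 9)/(5 + 9))) = sqrt(I*sqrt(3054)/3 + 46*(10/14)) = sqrt(I*sqrt(3054)/3 + 46*((1/14)*10)) = sqrt(I*sqrt(3054)/3 + 46*(5/7)) = sqrt(I*sqrt(3054)/3 + 230/7) = sqrt(230/7 + I*sqrt(3054)/3)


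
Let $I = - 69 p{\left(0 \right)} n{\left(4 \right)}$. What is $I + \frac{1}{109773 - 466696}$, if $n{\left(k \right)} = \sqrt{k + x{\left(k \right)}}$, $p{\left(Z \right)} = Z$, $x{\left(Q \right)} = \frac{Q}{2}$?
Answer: $- \frac{1}{356923} \approx -2.8017 \cdot 10^{-6}$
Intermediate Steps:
$x{\left(Q \right)} = \frac{Q}{2}$ ($x{\left(Q \right)} = Q \frac{1}{2} = \frac{Q}{2}$)
$n{\left(k \right)} = \frac{\sqrt{6} \sqrt{k}}{2}$ ($n{\left(k \right)} = \sqrt{k + \frac{k}{2}} = \sqrt{\frac{3 k}{2}} = \frac{\sqrt{6} \sqrt{k}}{2}$)
$I = 0$ ($I = \left(-69\right) 0 \frac{\sqrt{6} \sqrt{4}}{2} = 0 \cdot \frac{1}{2} \sqrt{6} \cdot 2 = 0 \sqrt{6} = 0$)
$I + \frac{1}{109773 - 466696} = 0 + \frac{1}{109773 - 466696} = 0 + \frac{1}{-356923} = 0 - \frac{1}{356923} = - \frac{1}{356923}$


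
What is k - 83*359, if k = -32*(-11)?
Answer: -29445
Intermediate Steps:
k = 352
k - 83*359 = 352 - 83*359 = 352 - 29797 = -29445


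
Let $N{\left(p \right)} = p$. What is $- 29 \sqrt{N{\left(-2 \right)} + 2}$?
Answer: $0$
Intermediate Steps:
$- 29 \sqrt{N{\left(-2 \right)} + 2} = - 29 \sqrt{-2 + 2} = - 29 \sqrt{0} = \left(-29\right) 0 = 0$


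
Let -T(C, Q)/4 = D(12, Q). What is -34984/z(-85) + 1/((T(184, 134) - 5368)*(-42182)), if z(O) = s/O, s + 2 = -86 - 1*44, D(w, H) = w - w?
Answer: -1391178005687/61754448 ≈ -22528.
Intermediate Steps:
D(w, H) = 0
T(C, Q) = 0 (T(C, Q) = -4*0 = 0)
s = -132 (s = -2 + (-86 - 1*44) = -2 + (-86 - 44) = -2 - 130 = -132)
z(O) = -132/O
-34984/z(-85) + 1/((T(184, 134) - 5368)*(-42182)) = -34984/((-132/(-85))) + 1/((0 - 5368)*(-42182)) = -34984/((-132*(-1/85))) - 1/42182/(-5368) = -34984/132/85 - 1/5368*(-1/42182) = -34984*85/132 + 1/226432976 = -743410/33 + 1/226432976 = -1391178005687/61754448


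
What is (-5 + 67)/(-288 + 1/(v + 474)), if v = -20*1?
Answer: -28148/130751 ≈ -0.21528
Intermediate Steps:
v = -20
(-5 + 67)/(-288 + 1/(v + 474)) = (-5 + 67)/(-288 + 1/(-20 + 474)) = 62/(-288 + 1/454) = 62/(-130751/454) = 62*(-454/130751) = -28148/130751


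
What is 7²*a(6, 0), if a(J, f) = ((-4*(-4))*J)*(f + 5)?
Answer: 23520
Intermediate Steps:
a(J, f) = 16*J*(5 + f) (a(J, f) = (16*J)*(5 + f) = 16*J*(5 + f))
7²*a(6, 0) = 7²*(16*6*(5 + 0)) = 49*(16*6*5) = 49*480 = 23520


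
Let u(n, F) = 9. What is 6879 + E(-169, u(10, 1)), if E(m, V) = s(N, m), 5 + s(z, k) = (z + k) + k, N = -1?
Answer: 6535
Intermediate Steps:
s(z, k) = -5 + z + 2*k (s(z, k) = -5 + ((z + k) + k) = -5 + ((k + z) + k) = -5 + (z + 2*k) = -5 + z + 2*k)
E(m, V) = -6 + 2*m (E(m, V) = -5 - 1 + 2*m = -6 + 2*m)
6879 + E(-169, u(10, 1)) = 6879 + (-6 + 2*(-169)) = 6879 + (-6 - 338) = 6879 - 344 = 6535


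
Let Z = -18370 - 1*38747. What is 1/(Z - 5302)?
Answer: -1/62419 ≈ -1.6021e-5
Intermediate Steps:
Z = -57117 (Z = -18370 - 38747 = -57117)
1/(Z - 5302) = 1/(-57117 - 5302) = 1/(-62419) = -1/62419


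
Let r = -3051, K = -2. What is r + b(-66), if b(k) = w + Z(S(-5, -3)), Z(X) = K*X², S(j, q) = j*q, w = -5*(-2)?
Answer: -3491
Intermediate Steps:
w = 10
Z(X) = -2*X²
b(k) = -440 (b(k) = 10 - 2*(-5*(-3))² = 10 - 2*15² = 10 - 2*225 = 10 - 450 = -440)
r + b(-66) = -3051 - 440 = -3491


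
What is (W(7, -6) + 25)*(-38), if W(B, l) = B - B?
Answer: -950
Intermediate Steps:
W(B, l) = 0
(W(7, -6) + 25)*(-38) = (0 + 25)*(-38) = 25*(-38) = -950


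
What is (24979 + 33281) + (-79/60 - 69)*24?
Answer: 282862/5 ≈ 56572.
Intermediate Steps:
(24979 + 33281) + (-79/60 - 69)*24 = 58260 + (-79*1/60 - 69)*24 = 58260 + (-79/60 - 69)*24 = 58260 - 4219/60*24 = 58260 - 8438/5 = 282862/5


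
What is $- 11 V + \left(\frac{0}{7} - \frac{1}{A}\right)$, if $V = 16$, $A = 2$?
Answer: $- \frac{353}{2} \approx -176.5$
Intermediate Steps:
$- 11 V + \left(\frac{0}{7} - \frac{1}{A}\right) = \left(-11\right) 16 + \left(\frac{0}{7} - \frac{1}{2}\right) = -176 + \left(0 \cdot \frac{1}{7} - \frac{1}{2}\right) = -176 + \left(0 - \frac{1}{2}\right) = -176 - \frac{1}{2} = - \frac{353}{2}$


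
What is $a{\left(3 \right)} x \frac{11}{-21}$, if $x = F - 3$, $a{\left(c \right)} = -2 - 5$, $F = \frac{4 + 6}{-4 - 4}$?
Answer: $- \frac{187}{12} \approx -15.583$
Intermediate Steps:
$F = - \frac{5}{4}$ ($F = \frac{10}{-8} = 10 \left(- \frac{1}{8}\right) = - \frac{5}{4} \approx -1.25$)
$a{\left(c \right)} = -7$
$x = - \frac{17}{4}$ ($x = - \frac{5}{4} - 3 = - \frac{17}{4} \approx -4.25$)
$a{\left(3 \right)} x \frac{11}{-21} = \left(-7\right) \left(- \frac{17}{4}\right) \frac{11}{-21} = \frac{119 \cdot 11 \left(- \frac{1}{21}\right)}{4} = \frac{119}{4} \left(- \frac{11}{21}\right) = - \frac{187}{12}$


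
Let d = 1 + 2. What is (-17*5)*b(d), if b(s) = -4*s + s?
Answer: 765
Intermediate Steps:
d = 3
b(s) = -3*s
(-17*5)*b(d) = (-17*5)*(-3*3) = -85*(-9) = 765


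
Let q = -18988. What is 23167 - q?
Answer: 42155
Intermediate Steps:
23167 - q = 23167 - 1*(-18988) = 23167 + 18988 = 42155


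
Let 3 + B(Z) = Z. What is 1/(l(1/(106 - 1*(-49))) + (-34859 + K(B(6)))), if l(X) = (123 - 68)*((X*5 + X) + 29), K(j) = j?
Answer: -31/1031025 ≈ -3.0067e-5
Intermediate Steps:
B(Z) = -3 + Z
l(X) = 1595 + 330*X (l(X) = 55*((5*X + X) + 29) = 55*(6*X + 29) = 55*(29 + 6*X) = 1595 + 330*X)
1/(l(1/(106 - 1*(-49))) + (-34859 + K(B(6)))) = 1/((1595 + 330/(106 - 1*(-49))) + (-34859 + (-3 + 6))) = 1/((1595 + 330/(106 + 49)) + (-34859 + 3)) = 1/((1595 + 330/155) - 34856) = 1/((1595 + 330*(1/155)) - 34856) = 1/((1595 + 66/31) - 34856) = 1/(49511/31 - 34856) = 1/(-1031025/31) = -31/1031025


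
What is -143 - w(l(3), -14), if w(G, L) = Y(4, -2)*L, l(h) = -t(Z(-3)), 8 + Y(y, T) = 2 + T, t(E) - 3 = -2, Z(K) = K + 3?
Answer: -255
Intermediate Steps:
Z(K) = 3 + K
t(E) = 1 (t(E) = 3 - 2 = 1)
Y(y, T) = -6 + T (Y(y, T) = -8 + (2 + T) = -6 + T)
l(h) = -1 (l(h) = -1*1 = -1)
w(G, L) = -8*L (w(G, L) = (-6 - 2)*L = -8*L)
-143 - w(l(3), -14) = -143 - (-8)*(-14) = -143 - 1*112 = -143 - 112 = -255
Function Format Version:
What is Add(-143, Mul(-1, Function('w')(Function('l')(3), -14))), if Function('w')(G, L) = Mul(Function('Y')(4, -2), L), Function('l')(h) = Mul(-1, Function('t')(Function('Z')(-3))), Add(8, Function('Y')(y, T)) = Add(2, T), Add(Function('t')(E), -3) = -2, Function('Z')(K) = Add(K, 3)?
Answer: -255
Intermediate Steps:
Function('Z')(K) = Add(3, K)
Function('t')(E) = 1 (Function('t')(E) = Add(3, -2) = 1)
Function('Y')(y, T) = Add(-6, T) (Function('Y')(y, T) = Add(-8, Add(2, T)) = Add(-6, T))
Function('l')(h) = -1 (Function('l')(h) = Mul(-1, 1) = -1)
Function('w')(G, L) = Mul(-8, L) (Function('w')(G, L) = Mul(Add(-6, -2), L) = Mul(-8, L))
Add(-143, Mul(-1, Function('w')(Function('l')(3), -14))) = Add(-143, Mul(-1, Mul(-8, -14))) = Add(-143, Mul(-1, 112)) = Add(-143, -112) = -255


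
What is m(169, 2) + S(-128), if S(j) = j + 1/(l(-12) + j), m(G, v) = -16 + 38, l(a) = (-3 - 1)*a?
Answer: -8481/80 ≈ -106.01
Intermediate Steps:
l(a) = -4*a
m(G, v) = 22
S(j) = j + 1/(48 + j) (S(j) = j + 1/(-4*(-12) + j) = j + 1/(48 + j))
m(169, 2) + S(-128) = 22 + (1 + (-128)² + 48*(-128))/(48 - 128) = 22 + (1 + 16384 - 6144)/(-80) = 22 - 1/80*10241 = 22 - 10241/80 = -8481/80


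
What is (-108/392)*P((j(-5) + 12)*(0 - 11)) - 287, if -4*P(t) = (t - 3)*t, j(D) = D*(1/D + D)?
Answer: 2319451/196 ≈ 11834.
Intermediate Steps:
j(D) = D*(D + 1/D)
P(t) = -t*(-3 + t)/4 (P(t) = -(t - 3)*t/4 = -(-3 + t)*t/4 = -t*(-3 + t)/4)
(-108/392)*P((j(-5) + 12)*(0 - 11)) - 287 = (-108/392)*((((1 + (-5)²) + 12)*(0 - 11))*(3 - ((1 + (-5)²) + 12)*(0 - 11))/4) - 287 = (-108*1/392)*((((1 + 25) + 12)*(-11))*(3 - ((1 + 25) + 12)*(-11))/4) - 287 = -27*(26 + 12)*(-11)*(3 - (26 + 12)*(-11))/392 - 287 = -27*38*(-11)*(3 - 38*(-11))/392 - 287 = -27*(-418)*(3 - 1*(-418))/392 - 287 = -27*(-418)*(3 + 418)/392 - 287 = -27*(-418)*421/392 - 287 = -27/98*(-87989/2) - 287 = 2375703/196 - 287 = 2319451/196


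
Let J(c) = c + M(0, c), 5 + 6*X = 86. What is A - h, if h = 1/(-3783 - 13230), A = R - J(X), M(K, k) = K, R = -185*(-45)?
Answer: 282807101/34026 ≈ 8311.5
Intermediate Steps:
X = 27/2 (X = -5/6 + (1/6)*86 = -5/6 + 43/3 = 27/2 ≈ 13.500)
R = 8325
J(c) = c (J(c) = c + 0 = c)
A = 16623/2 (A = 8325 - 1*27/2 = 8325 - 27/2 = 16623/2 ≈ 8311.5)
h = -1/17013 (h = 1/(-17013) = -1/17013 ≈ -5.8779e-5)
A - h = 16623/2 - 1*(-1/17013) = 16623/2 + 1/17013 = 282807101/34026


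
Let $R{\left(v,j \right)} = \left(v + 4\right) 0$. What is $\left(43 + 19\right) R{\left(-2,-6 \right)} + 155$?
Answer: $155$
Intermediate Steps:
$R{\left(v,j \right)} = 0$ ($R{\left(v,j \right)} = \left(4 + v\right) 0 = 0$)
$\left(43 + 19\right) R{\left(-2,-6 \right)} + 155 = \left(43 + 19\right) 0 + 155 = 62 \cdot 0 + 155 = 0 + 155 = 155$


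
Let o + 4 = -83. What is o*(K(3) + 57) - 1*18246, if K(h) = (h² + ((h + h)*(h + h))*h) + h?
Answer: -33645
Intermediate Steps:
o = -87 (o = -4 - 83 = -87)
K(h) = h + h² + 4*h³ (K(h) = (h² + ((2*h)*(2*h))*h) + h = (h² + (4*h²)*h) + h = (h² + 4*h³) + h = h + h² + 4*h³)
o*(K(3) + 57) - 1*18246 = -87*(3*(1 + 3 + 4*3²) + 57) - 1*18246 = -87*(3*(1 + 3 + 4*9) + 57) - 18246 = -87*(3*(1 + 3 + 36) + 57) - 18246 = -87*(3*40 + 57) - 18246 = -87*(120 + 57) - 18246 = -87*177 - 18246 = -15399 - 18246 = -33645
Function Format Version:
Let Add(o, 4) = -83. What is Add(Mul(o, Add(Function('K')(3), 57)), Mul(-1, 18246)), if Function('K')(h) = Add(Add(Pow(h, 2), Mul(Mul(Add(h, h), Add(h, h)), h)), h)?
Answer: -33645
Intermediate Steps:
o = -87 (o = Add(-4, -83) = -87)
Function('K')(h) = Add(h, Pow(h, 2), Mul(4, Pow(h, 3))) (Function('K')(h) = Add(Add(Pow(h, 2), Mul(Mul(Mul(2, h), Mul(2, h)), h)), h) = Add(Add(Pow(h, 2), Mul(Mul(4, Pow(h, 2)), h)), h) = Add(Add(Pow(h, 2), Mul(4, Pow(h, 3))), h) = Add(h, Pow(h, 2), Mul(4, Pow(h, 3))))
Add(Mul(o, Add(Function('K')(3), 57)), Mul(-1, 18246)) = Add(Mul(-87, Add(Mul(3, Add(1, 3, Mul(4, Pow(3, 2)))), 57)), Mul(-1, 18246)) = Add(Mul(-87, Add(Mul(3, Add(1, 3, Mul(4, 9))), 57)), -18246) = Add(Mul(-87, Add(Mul(3, Add(1, 3, 36)), 57)), -18246) = Add(Mul(-87, Add(Mul(3, 40), 57)), -18246) = Add(Mul(-87, Add(120, 57)), -18246) = Add(Mul(-87, 177), -18246) = Add(-15399, -18246) = -33645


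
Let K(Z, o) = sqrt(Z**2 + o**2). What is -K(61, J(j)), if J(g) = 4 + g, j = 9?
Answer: -sqrt(3890) ≈ -62.370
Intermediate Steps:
-K(61, J(j)) = -sqrt(61**2 + (4 + 9)**2) = -sqrt(3721 + 13**2) = -sqrt(3721 + 169) = -sqrt(3890)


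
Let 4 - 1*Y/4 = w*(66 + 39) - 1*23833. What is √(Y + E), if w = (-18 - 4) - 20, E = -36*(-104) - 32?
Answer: 10*√1167 ≈ 341.61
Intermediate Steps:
E = 3712 (E = 3744 - 32 = 3712)
w = -42 (w = -22 - 20 = -42)
Y = 112988 (Y = 16 - 4*(-42*(66 + 39) - 1*23833) = 16 - 4*(-42*105 - 23833) = 16 - 4*(-4410 - 23833) = 16 - 4*(-28243) = 16 + 112972 = 112988)
√(Y + E) = √(112988 + 3712) = √116700 = 10*√1167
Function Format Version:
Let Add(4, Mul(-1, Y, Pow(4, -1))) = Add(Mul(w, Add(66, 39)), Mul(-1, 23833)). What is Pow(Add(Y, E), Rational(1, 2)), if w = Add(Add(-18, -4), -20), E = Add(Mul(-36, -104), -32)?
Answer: Mul(10, Pow(1167, Rational(1, 2))) ≈ 341.61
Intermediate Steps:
E = 3712 (E = Add(3744, -32) = 3712)
w = -42 (w = Add(-22, -20) = -42)
Y = 112988 (Y = Add(16, Mul(-4, Add(Mul(-42, Add(66, 39)), Mul(-1, 23833)))) = Add(16, Mul(-4, Add(Mul(-42, 105), -23833))) = Add(16, Mul(-4, Add(-4410, -23833))) = Add(16, Mul(-4, -28243)) = Add(16, 112972) = 112988)
Pow(Add(Y, E), Rational(1, 2)) = Pow(Add(112988, 3712), Rational(1, 2)) = Pow(116700, Rational(1, 2)) = Mul(10, Pow(1167, Rational(1, 2)))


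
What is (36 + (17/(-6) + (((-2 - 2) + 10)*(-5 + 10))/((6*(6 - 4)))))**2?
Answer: 11449/9 ≈ 1272.1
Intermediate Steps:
(36 + (17/(-6) + (((-2 - 2) + 10)*(-5 + 10))/((6*(6 - 4)))))**2 = (36 + (17*(-1/6) + ((-4 + 10)*5)/((6*2))))**2 = (36 + (-17/6 + (6*5)/12))**2 = (36 + (-17/6 + 30*(1/12)))**2 = (36 + (-17/6 + 5/2))**2 = (36 - 1/3)**2 = (107/3)**2 = 11449/9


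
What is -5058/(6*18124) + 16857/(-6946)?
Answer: -6768951/2736724 ≈ -2.4734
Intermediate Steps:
-5058/(6*18124) + 16857/(-6946) = -5058/108744 + 16857*(-1/6946) = -5058*1/108744 - 16857/6946 = -843/18124 - 16857/6946 = -6768951/2736724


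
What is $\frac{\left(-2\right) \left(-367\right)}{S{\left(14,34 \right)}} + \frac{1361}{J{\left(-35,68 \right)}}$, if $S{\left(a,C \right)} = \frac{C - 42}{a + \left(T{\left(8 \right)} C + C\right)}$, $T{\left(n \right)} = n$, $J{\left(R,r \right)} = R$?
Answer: $- \frac{1028961}{35} \approx -29399.0$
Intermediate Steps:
$S{\left(a,C \right)} = \frac{-42 + C}{a + 9 C}$ ($S{\left(a,C \right)} = \frac{C - 42}{a + \left(8 C + C\right)} = \frac{-42 + C}{a + 9 C}$)
$\frac{\left(-2\right) \left(-367\right)}{S{\left(14,34 \right)}} + \frac{1361}{J{\left(-35,68 \right)}} = \frac{\left(-2\right) \left(-367\right)}{\frac{1}{14 + 9 \cdot 34} \left(-42 + 34\right)} + \frac{1361}{-35} = \frac{734}{\frac{1}{14 + 306} \left(-8\right)} + 1361 \left(- \frac{1}{35}\right) = \frac{734}{\frac{1}{320} \left(-8\right)} - \frac{1361}{35} = \frac{734}{- \frac{1}{40}} - \frac{1361}{35} = 734 \left(-40\right) - \frac{1361}{35} = -29360 - \frac{1361}{35} = - \frac{1028961}{35}$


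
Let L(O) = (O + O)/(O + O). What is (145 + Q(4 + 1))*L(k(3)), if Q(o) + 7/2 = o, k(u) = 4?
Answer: 293/2 ≈ 146.50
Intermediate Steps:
Q(o) = -7/2 + o
L(O) = 1 (L(O) = (2*O)/((2*O)) = (2*O)*(1/(2*O)) = 1)
(145 + Q(4 + 1))*L(k(3)) = (145 + (-7/2 + (4 + 1)))*1 = (145 + (-7/2 + 5))*1 = (145 + 3/2)*1 = (293/2)*1 = 293/2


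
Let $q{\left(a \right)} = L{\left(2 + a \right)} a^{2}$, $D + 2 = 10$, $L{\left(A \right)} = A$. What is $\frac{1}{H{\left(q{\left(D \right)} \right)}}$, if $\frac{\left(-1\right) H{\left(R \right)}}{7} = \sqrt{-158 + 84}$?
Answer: $\frac{i \sqrt{74}}{518} \approx 0.016607 i$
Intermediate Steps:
$D = 8$ ($D = -2 + 10 = 8$)
$q{\left(a \right)} = a^{2} \left(2 + a\right)$ ($q{\left(a \right)} = \left(2 + a\right) a^{2} = a^{2} \left(2 + a\right)$)
$H{\left(R \right)} = - 7 i \sqrt{74}$ ($H{\left(R \right)} = - 7 \sqrt{-158 + 84} = - 7 \sqrt{-74} = - 7 i \sqrt{74}$)
$\frac{1}{H{\left(q{\left(D \right)} \right)}} = \frac{1}{\left(-7\right) i \sqrt{74}} = \frac{i \sqrt{74}}{518}$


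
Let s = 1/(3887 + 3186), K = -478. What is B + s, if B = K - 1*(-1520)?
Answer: 7370067/7073 ≈ 1042.0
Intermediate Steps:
s = 1/7073 ≈ 0.00014138
B = 1042 (B = -478 - 1*(-1520) = -478 + 1520 = 1042)
B + s = 1042 + 1/7073 = 7370067/7073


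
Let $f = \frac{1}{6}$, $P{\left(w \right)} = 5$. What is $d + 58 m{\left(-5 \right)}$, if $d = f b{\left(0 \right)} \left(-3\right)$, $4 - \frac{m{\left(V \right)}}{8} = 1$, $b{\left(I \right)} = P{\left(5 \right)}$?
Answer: $\frac{2779}{2} \approx 1389.5$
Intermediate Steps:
$b{\left(I \right)} = 5$
$m{\left(V \right)} = 24$ ($m{\left(V \right)} = 32 - 8 = 24$)
$f = \frac{1}{6} \approx 0.16667$
$d = - \frac{5}{2}$ ($d = \frac{1}{6} \cdot 5 \left(-3\right) = \frac{5}{6} \left(-3\right) = - \frac{5}{2} \approx -2.5$)
$d + 58 m{\left(-5 \right)} = - \frac{5}{2} + 58 \cdot 24 = - \frac{5}{2} + 1392 = \frac{2779}{2}$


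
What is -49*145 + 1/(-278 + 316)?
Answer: -269989/38 ≈ -7105.0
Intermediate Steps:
-49*145 + 1/(-278 + 316) = -7105 + 1/38 = -269989/38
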